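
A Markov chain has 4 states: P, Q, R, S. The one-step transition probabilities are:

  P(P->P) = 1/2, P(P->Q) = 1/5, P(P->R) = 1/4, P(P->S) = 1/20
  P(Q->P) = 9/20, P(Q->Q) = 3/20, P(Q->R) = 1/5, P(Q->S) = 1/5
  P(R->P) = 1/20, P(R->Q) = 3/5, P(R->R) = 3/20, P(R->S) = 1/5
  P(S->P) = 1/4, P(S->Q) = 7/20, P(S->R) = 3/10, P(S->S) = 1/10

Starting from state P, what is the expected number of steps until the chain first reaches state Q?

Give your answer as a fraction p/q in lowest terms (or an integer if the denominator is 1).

Answer: 8300/2539

Derivation:
Let h_i = expected steps to first reach Q from state i.
Boundary: h_Q = 0.
First-step equations for the other states:
  h_P = 1 + 1/2*h_P + 1/5*h_Q + 1/4*h_R + 1/20*h_S
  h_R = 1 + 1/20*h_P + 3/5*h_Q + 3/20*h_R + 1/5*h_S
  h_S = 1 + 1/4*h_P + 7/20*h_Q + 3/10*h_R + 1/10*h_S

Substituting h_Q = 0 and rearranging gives the linear system (I - Q) h = 1:
  [1/2, -1/4, -1/20] . (h_P, h_R, h_S) = 1
  [-1/20, 17/20, -1/5] . (h_P, h_R, h_S) = 1
  [-1/4, -3/10, 9/10] . (h_P, h_R, h_S) = 1

Solving yields:
  h_P = 8300/2539
  h_R = 5080/2539
  h_S = 6820/2539

Starting state is P, so the expected hitting time is h_P = 8300/2539.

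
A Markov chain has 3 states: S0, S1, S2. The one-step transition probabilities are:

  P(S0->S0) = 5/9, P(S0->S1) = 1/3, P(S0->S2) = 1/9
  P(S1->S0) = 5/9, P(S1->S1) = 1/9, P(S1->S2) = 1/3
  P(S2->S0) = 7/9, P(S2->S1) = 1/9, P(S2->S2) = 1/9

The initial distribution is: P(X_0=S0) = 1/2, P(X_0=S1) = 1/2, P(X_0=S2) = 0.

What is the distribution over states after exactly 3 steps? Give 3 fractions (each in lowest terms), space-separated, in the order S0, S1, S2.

Answer: 431/729 179/729 119/729

Derivation:
Propagating the distribution step by step (d_{t+1} = d_t * P):
d_0 = (S0=1/2, S1=1/2, S2=0)
  d_1[S0] = 1/2*5/9 + 1/2*5/9 + 0*7/9 = 5/9
  d_1[S1] = 1/2*1/3 + 1/2*1/9 + 0*1/9 = 2/9
  d_1[S2] = 1/2*1/9 + 1/2*1/3 + 0*1/9 = 2/9
d_1 = (S0=5/9, S1=2/9, S2=2/9)
  d_2[S0] = 5/9*5/9 + 2/9*5/9 + 2/9*7/9 = 49/81
  d_2[S1] = 5/9*1/3 + 2/9*1/9 + 2/9*1/9 = 19/81
  d_2[S2] = 5/9*1/9 + 2/9*1/3 + 2/9*1/9 = 13/81
d_2 = (S0=49/81, S1=19/81, S2=13/81)
  d_3[S0] = 49/81*5/9 + 19/81*5/9 + 13/81*7/9 = 431/729
  d_3[S1] = 49/81*1/3 + 19/81*1/9 + 13/81*1/9 = 179/729
  d_3[S2] = 49/81*1/9 + 19/81*1/3 + 13/81*1/9 = 119/729
d_3 = (S0=431/729, S1=179/729, S2=119/729)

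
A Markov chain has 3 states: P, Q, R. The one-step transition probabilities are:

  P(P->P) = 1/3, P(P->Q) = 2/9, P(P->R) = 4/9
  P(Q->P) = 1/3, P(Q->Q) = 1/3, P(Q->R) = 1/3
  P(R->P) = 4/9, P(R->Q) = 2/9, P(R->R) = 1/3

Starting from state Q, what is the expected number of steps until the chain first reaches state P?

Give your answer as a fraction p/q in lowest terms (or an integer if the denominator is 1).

Let h_i = expected steps to first reach P from state i.
Boundary: h_P = 0.
First-step equations for the other states:
  h_Q = 1 + 1/3*h_P + 1/3*h_Q + 1/3*h_R
  h_R = 1 + 4/9*h_P + 2/9*h_Q + 1/3*h_R

Substituting h_P = 0 and rearranging gives the linear system (I - Q) h = 1:
  [2/3, -1/3] . (h_Q, h_R) = 1
  [-2/9, 2/3] . (h_Q, h_R) = 1

Solving yields:
  h_Q = 27/10
  h_R = 12/5

Starting state is Q, so the expected hitting time is h_Q = 27/10.

Answer: 27/10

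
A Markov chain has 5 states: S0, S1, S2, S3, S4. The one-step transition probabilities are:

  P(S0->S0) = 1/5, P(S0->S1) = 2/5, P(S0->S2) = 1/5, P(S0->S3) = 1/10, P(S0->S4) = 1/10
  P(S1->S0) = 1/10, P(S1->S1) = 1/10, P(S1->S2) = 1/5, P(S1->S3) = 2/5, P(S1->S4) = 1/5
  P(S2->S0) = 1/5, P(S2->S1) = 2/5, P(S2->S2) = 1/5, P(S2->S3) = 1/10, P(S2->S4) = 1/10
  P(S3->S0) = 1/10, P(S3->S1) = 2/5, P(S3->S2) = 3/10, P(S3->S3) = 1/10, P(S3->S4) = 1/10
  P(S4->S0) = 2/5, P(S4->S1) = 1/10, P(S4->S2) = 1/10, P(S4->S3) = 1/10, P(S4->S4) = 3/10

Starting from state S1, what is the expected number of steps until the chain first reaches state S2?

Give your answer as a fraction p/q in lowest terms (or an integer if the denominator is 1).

Let h_i = expected steps to first reach S2 from state i.
Boundary: h_S2 = 0.
First-step equations for the other states:
  h_S0 = 1 + 1/5*h_S0 + 2/5*h_S1 + 1/5*h_S2 + 1/10*h_S3 + 1/10*h_S4
  h_S1 = 1 + 1/10*h_S0 + 1/10*h_S1 + 1/5*h_S2 + 2/5*h_S3 + 1/5*h_S4
  h_S3 = 1 + 1/10*h_S0 + 2/5*h_S1 + 3/10*h_S2 + 1/10*h_S3 + 1/10*h_S4
  h_S4 = 1 + 2/5*h_S0 + 1/10*h_S1 + 1/10*h_S2 + 1/10*h_S3 + 3/10*h_S4

Substituting h_S2 = 0 and rearranging gives the linear system (I - Q) h = 1:
  [4/5, -2/5, -1/10, -1/10] . (h_S0, h_S1, h_S3, h_S4) = 1
  [-1/10, 9/10, -2/5, -1/5] . (h_S0, h_S1, h_S3, h_S4) = 1
  [-1/10, -2/5, 9/10, -1/10] . (h_S0, h_S1, h_S3, h_S4) = 1
  [-2/5, -1/10, -1/10, 7/10] . (h_S0, h_S1, h_S3, h_S4) = 1

Solving yields:
  h_S0 = 2675/541
  h_S1 = 2640/541
  h_S3 = 4815/1082
  h_S4 = 6045/1082

Starting state is S1, so the expected hitting time is h_S1 = 2640/541.

Answer: 2640/541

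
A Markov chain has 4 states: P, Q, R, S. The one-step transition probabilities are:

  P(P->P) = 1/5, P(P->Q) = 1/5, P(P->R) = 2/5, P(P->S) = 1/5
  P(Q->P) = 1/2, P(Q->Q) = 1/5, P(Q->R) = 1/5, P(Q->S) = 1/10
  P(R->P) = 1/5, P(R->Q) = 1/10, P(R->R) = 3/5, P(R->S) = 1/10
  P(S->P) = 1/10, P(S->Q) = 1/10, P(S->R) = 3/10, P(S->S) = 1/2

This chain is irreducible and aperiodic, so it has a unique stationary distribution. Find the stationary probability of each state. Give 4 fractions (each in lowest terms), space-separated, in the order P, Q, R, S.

Answer: 13/59 8/59 26/59 12/59

Derivation:
The stationary distribution satisfies pi = pi * P, i.e.:
  pi_P = 1/5*pi_P + 1/2*pi_Q + 1/5*pi_R + 1/10*pi_S
  pi_Q = 1/5*pi_P + 1/5*pi_Q + 1/10*pi_R + 1/10*pi_S
  pi_R = 2/5*pi_P + 1/5*pi_Q + 3/5*pi_R + 3/10*pi_S
  pi_S = 1/5*pi_P + 1/10*pi_Q + 1/10*pi_R + 1/2*pi_S
with normalization: pi_P + pi_Q + pi_R + pi_S = 1.

Using the first 3 balance equations plus normalization, the linear system A*pi = b is:
  [-4/5, 1/2, 1/5, 1/10] . pi = 0
  [1/5, -4/5, 1/10, 1/10] . pi = 0
  [2/5, 1/5, -2/5, 3/10] . pi = 0
  [1, 1, 1, 1] . pi = 1

Solving yields:
  pi_P = 13/59
  pi_Q = 8/59
  pi_R = 26/59
  pi_S = 12/59

Verification (pi * P):
  13/59*1/5 + 8/59*1/2 + 26/59*1/5 + 12/59*1/10 = 13/59 = pi_P  (ok)
  13/59*1/5 + 8/59*1/5 + 26/59*1/10 + 12/59*1/10 = 8/59 = pi_Q  (ok)
  13/59*2/5 + 8/59*1/5 + 26/59*3/5 + 12/59*3/10 = 26/59 = pi_R  (ok)
  13/59*1/5 + 8/59*1/10 + 26/59*1/10 + 12/59*1/2 = 12/59 = pi_S  (ok)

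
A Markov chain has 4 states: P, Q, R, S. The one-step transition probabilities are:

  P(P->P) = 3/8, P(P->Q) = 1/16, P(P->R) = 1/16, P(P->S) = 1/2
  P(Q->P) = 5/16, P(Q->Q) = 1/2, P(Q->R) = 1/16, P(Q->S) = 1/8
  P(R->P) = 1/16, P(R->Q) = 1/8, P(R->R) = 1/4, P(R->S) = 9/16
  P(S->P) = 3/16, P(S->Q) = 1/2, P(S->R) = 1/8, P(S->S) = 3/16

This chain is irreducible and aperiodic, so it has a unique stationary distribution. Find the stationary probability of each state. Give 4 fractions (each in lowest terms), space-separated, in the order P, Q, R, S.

Answer: 403/1500 259/750 99/1000 287/1000

Derivation:
The stationary distribution satisfies pi = pi * P, i.e.:
  pi_P = 3/8*pi_P + 5/16*pi_Q + 1/16*pi_R + 3/16*pi_S
  pi_Q = 1/16*pi_P + 1/2*pi_Q + 1/8*pi_R + 1/2*pi_S
  pi_R = 1/16*pi_P + 1/16*pi_Q + 1/4*pi_R + 1/8*pi_S
  pi_S = 1/2*pi_P + 1/8*pi_Q + 9/16*pi_R + 3/16*pi_S
with normalization: pi_P + pi_Q + pi_R + pi_S = 1.

Using the first 3 balance equations plus normalization, the linear system A*pi = b is:
  [-5/8, 5/16, 1/16, 3/16] . pi = 0
  [1/16, -1/2, 1/8, 1/2] . pi = 0
  [1/16, 1/16, -3/4, 1/8] . pi = 0
  [1, 1, 1, 1] . pi = 1

Solving yields:
  pi_P = 403/1500
  pi_Q = 259/750
  pi_R = 99/1000
  pi_S = 287/1000

Verification (pi * P):
  403/1500*3/8 + 259/750*5/16 + 99/1000*1/16 + 287/1000*3/16 = 403/1500 = pi_P  (ok)
  403/1500*1/16 + 259/750*1/2 + 99/1000*1/8 + 287/1000*1/2 = 259/750 = pi_Q  (ok)
  403/1500*1/16 + 259/750*1/16 + 99/1000*1/4 + 287/1000*1/8 = 99/1000 = pi_R  (ok)
  403/1500*1/2 + 259/750*1/8 + 99/1000*9/16 + 287/1000*3/16 = 287/1000 = pi_S  (ok)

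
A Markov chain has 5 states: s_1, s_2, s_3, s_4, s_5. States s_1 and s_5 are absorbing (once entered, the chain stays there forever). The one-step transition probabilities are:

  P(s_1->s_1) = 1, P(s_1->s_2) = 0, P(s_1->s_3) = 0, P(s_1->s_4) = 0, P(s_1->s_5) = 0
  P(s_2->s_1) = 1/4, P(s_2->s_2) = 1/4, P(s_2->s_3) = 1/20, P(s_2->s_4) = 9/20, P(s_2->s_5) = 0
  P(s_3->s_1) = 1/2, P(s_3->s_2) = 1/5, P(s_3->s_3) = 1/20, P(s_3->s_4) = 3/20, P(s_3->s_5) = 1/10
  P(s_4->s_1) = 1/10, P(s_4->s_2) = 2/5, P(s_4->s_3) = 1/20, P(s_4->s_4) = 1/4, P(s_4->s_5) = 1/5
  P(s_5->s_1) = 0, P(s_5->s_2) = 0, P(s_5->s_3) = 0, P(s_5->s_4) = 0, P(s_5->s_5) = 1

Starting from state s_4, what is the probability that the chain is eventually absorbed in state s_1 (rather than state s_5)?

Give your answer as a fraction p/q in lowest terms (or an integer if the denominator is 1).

Answer: 262/457

Derivation:
Let a_i = P(absorbed in s_1 | start in state i).
Boundary conditions: a_s_1 = 1, a_s_5 = 0.
For each transient state i, a_i = sum_j P(i->j) * a_j:
  a_s_2 = 1/4*a_s_1 + 1/4*a_s_2 + 1/20*a_s_3 + 9/20*a_s_4 + 0*a_s_5
  a_s_3 = 1/2*a_s_1 + 1/5*a_s_2 + 1/20*a_s_3 + 3/20*a_s_4 + 1/10*a_s_5
  a_s_4 = 1/10*a_s_1 + 2/5*a_s_2 + 1/20*a_s_3 + 1/4*a_s_4 + 1/5*a_s_5

Substituting a_s_1 = 1 and a_s_5 = 0, rearrange to (I - Q) a = r where r[i] = P(i -> s_1):
  [3/4, -1/20, -9/20] . (a_s_2, a_s_3, a_s_4) = 1/4
  [-1/5, 19/20, -3/20] . (a_s_2, a_s_3, a_s_4) = 1/2
  [-2/5, -1/20, 3/4] . (a_s_2, a_s_3, a_s_4) = 1/10

Solving yields:
  a_s_2 = 333/457
  a_s_3 = 352/457
  a_s_4 = 262/457

Starting state is s_4, so the absorption probability is a_s_4 = 262/457.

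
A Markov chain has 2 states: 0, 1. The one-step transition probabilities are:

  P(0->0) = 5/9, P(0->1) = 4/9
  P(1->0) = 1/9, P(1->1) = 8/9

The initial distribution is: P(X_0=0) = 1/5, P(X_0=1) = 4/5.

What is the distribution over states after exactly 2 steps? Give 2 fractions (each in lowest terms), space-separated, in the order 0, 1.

Answer: 1/5 4/5

Derivation:
Propagating the distribution step by step (d_{t+1} = d_t * P):
d_0 = (0=1/5, 1=4/5)
  d_1[0] = 1/5*5/9 + 4/5*1/9 = 1/5
  d_1[1] = 1/5*4/9 + 4/5*8/9 = 4/5
d_1 = (0=1/5, 1=4/5)
  d_2[0] = 1/5*5/9 + 4/5*1/9 = 1/5
  d_2[1] = 1/5*4/9 + 4/5*8/9 = 4/5
d_2 = (0=1/5, 1=4/5)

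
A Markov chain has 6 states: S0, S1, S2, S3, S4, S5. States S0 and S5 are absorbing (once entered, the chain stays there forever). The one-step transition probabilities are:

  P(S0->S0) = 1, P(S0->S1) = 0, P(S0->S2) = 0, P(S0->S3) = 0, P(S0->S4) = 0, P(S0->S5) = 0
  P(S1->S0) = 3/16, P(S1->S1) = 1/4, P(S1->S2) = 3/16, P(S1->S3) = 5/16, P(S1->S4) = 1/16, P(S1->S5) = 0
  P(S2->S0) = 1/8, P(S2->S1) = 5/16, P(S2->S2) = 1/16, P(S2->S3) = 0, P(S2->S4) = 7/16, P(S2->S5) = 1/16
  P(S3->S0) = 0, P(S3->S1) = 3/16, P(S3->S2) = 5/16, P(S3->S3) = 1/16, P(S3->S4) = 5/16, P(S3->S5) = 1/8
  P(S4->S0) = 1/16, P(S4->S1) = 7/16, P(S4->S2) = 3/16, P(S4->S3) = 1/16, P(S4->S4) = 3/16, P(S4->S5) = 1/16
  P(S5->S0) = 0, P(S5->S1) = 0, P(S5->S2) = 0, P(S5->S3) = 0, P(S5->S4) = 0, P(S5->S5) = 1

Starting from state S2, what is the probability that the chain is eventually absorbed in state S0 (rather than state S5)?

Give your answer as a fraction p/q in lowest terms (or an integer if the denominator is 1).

Answer: 10077/14552

Derivation:
Let a_i = P(absorbed in S0 | start in state i).
Boundary conditions: a_S0 = 1, a_S5 = 0.
For each transient state i, a_i = sum_j P(i->j) * a_j:
  a_S1 = 3/16*a_S0 + 1/4*a_S1 + 3/16*a_S2 + 5/16*a_S3 + 1/16*a_S4 + 0*a_S5
  a_S2 = 1/8*a_S0 + 5/16*a_S1 + 1/16*a_S2 + 0*a_S3 + 7/16*a_S4 + 1/16*a_S5
  a_S3 = 0*a_S0 + 3/16*a_S1 + 5/16*a_S2 + 1/16*a_S3 + 5/16*a_S4 + 1/8*a_S5
  a_S4 = 1/16*a_S0 + 7/16*a_S1 + 3/16*a_S2 + 1/16*a_S3 + 3/16*a_S4 + 1/16*a_S5

Substituting a_S0 = 1 and a_S5 = 0, rearrange to (I - Q) a = r where r[i] = P(i -> S0):
  [3/4, -3/16, -5/16, -1/16] . (a_S1, a_S2, a_S3, a_S4) = 3/16
  [-5/16, 15/16, 0, -7/16] . (a_S1, a_S2, a_S3, a_S4) = 1/8
  [-3/16, -5/16, 15/16, -5/16] . (a_S1, a_S2, a_S3, a_S4) = 0
  [-7/16, -3/16, -1/16, 13/16] . (a_S1, a_S2, a_S3, a_S4) = 1/16

Solving yields:
  a_S1 = 5315/7276
  a_S2 = 10077/14552
  a_S3 = 4383/7276
  a_S4 = 579/856

Starting state is S2, so the absorption probability is a_S2 = 10077/14552.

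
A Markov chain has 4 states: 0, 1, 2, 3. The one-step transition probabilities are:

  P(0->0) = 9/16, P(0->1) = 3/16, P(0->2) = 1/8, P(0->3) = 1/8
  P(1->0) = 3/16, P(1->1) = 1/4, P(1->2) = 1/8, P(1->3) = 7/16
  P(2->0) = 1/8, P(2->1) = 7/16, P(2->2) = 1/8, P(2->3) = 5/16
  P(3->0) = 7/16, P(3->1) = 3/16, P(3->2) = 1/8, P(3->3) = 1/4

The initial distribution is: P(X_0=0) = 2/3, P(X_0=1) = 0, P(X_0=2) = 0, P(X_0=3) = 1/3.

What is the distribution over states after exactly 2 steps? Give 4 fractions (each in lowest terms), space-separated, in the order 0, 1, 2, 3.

Propagating the distribution step by step (d_{t+1} = d_t * P):
d_0 = (0=2/3, 1=0, 2=0, 3=1/3)
  d_1[0] = 2/3*9/16 + 0*3/16 + 0*1/8 + 1/3*7/16 = 25/48
  d_1[1] = 2/3*3/16 + 0*1/4 + 0*7/16 + 1/3*3/16 = 3/16
  d_1[2] = 2/3*1/8 + 0*1/8 + 0*1/8 + 1/3*1/8 = 1/8
  d_1[3] = 2/3*1/8 + 0*7/16 + 0*5/16 + 1/3*1/4 = 1/6
d_1 = (0=25/48, 1=3/16, 2=1/8, 3=1/6)
  d_2[0] = 25/48*9/16 + 3/16*3/16 + 1/8*1/8 + 1/6*7/16 = 5/12
  d_2[1] = 25/48*3/16 + 3/16*1/4 + 1/8*7/16 + 1/6*3/16 = 59/256
  d_2[2] = 25/48*1/8 + 3/16*1/8 + 1/8*1/8 + 1/6*1/8 = 1/8
  d_2[3] = 25/48*1/8 + 3/16*7/16 + 1/8*5/16 + 1/6*1/4 = 175/768
d_2 = (0=5/12, 1=59/256, 2=1/8, 3=175/768)

Answer: 5/12 59/256 1/8 175/768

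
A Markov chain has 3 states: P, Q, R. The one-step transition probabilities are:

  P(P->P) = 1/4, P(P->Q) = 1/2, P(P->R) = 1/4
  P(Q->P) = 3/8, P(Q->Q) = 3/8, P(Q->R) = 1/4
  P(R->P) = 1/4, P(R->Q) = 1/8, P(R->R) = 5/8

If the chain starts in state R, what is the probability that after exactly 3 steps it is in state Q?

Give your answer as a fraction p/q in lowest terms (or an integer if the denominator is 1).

Answer: 147/512

Derivation:
Computing P^3 by repeated multiplication:
P^1 =
  P: [1/4, 1/2, 1/4]
  Q: [3/8, 3/8, 1/4]
  R: [1/4, 1/8, 5/8]
P^2 =
  P: [5/16, 11/32, 11/32]
  Q: [19/64, 23/64, 11/32]
  R: [17/64, 1/4, 31/64]
P^3 =
  P: [75/256, 21/64, 97/256]
  Q: [151/512, 167/512, 97/256]
  R: [9/32, 147/512, 221/512]

(P^3)[R -> Q] = 147/512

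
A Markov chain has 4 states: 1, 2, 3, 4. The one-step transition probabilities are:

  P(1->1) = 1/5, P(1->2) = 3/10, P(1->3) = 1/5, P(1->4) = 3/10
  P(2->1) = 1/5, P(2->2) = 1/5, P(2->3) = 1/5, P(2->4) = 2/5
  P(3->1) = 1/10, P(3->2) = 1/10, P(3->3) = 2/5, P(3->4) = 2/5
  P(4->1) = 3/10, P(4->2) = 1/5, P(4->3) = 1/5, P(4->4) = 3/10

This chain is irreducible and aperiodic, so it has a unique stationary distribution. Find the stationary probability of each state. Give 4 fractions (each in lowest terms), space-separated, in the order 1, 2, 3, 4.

The stationary distribution satisfies pi = pi * P, i.e.:
  pi_1 = 1/5*pi_1 + 1/5*pi_2 + 1/10*pi_3 + 3/10*pi_4
  pi_2 = 3/10*pi_1 + 1/5*pi_2 + 1/10*pi_3 + 1/5*pi_4
  pi_3 = 1/5*pi_1 + 1/5*pi_2 + 2/5*pi_3 + 1/5*pi_4
  pi_4 = 3/10*pi_1 + 2/5*pi_2 + 2/5*pi_3 + 3/10*pi_4
with normalization: pi_1 + pi_2 + pi_3 + pi_4 = 1.

Using the first 3 balance equations plus normalization, the linear system A*pi = b is:
  [-4/5, 1/5, 1/10, 3/10] . pi = 0
  [3/10, -4/5, 1/10, 1/5] . pi = 0
  [1/5, 1/5, -3/5, 1/5] . pi = 0
  [1, 1, 1, 1] . pi = 1

Solving yields:
  pi_1 = 31/148
  pi_2 = 29/148
  pi_3 = 1/4
  pi_4 = 51/148

Verification (pi * P):
  31/148*1/5 + 29/148*1/5 + 1/4*1/10 + 51/148*3/10 = 31/148 = pi_1  (ok)
  31/148*3/10 + 29/148*1/5 + 1/4*1/10 + 51/148*1/5 = 29/148 = pi_2  (ok)
  31/148*1/5 + 29/148*1/5 + 1/4*2/5 + 51/148*1/5 = 1/4 = pi_3  (ok)
  31/148*3/10 + 29/148*2/5 + 1/4*2/5 + 51/148*3/10 = 51/148 = pi_4  (ok)

Answer: 31/148 29/148 1/4 51/148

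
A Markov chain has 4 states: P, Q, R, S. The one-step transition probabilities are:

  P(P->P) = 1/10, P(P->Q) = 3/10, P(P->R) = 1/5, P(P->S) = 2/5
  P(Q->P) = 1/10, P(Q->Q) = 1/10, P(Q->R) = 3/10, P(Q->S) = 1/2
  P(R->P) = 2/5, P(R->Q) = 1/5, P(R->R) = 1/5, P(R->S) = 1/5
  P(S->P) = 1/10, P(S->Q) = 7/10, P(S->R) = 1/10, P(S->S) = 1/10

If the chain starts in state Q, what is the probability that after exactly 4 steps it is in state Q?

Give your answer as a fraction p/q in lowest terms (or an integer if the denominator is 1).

Computing P^4 by repeated multiplication:
P^1 =
  P: [1/10, 3/10, 1/5, 2/5]
  Q: [1/10, 1/10, 3/10, 1/2]
  R: [2/5, 1/5, 1/5, 1/5]
  S: [1/10, 7/10, 1/10, 1/10]
P^2 =
  P: [4/25, 19/50, 19/100, 27/100]
  Q: [19/100, 9/20, 4/25, 1/5]
  R: [4/25, 8/25, 1/5, 8/25]
  S: [13/100, 19/100, 13/50, 21/50]
P^3 =
  P: [157/1000, 313/1000, 211/1000, 319/1000]
  Q: [37/250, 137/500, 9/40, 353/1000]
  R: [4/25, 43/125, 1/5, 37/125]
  S: [89/500, 101/250, 177/1000, 241/1000]
P^4 =
  P: [1633/10000, 3439/10000, 997/5000, 1467/5000]
  Q: [67/400, 3639/10000, 1921/10000, 553/2000]
  R: [4/25, 206/625, 128/625, 191/625]
  S: [1531/10000, 2979/10000, 2163/10000, 3327/10000]

(P^4)[Q -> Q] = 3639/10000

Answer: 3639/10000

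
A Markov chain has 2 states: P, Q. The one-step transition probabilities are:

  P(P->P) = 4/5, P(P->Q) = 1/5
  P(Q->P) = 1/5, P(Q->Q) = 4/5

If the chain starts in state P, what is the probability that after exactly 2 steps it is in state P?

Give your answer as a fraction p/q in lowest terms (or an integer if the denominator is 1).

Computing P^2 by repeated multiplication:
P^1 =
  P: [4/5, 1/5]
  Q: [1/5, 4/5]
P^2 =
  P: [17/25, 8/25]
  Q: [8/25, 17/25]

(P^2)[P -> P] = 17/25

Answer: 17/25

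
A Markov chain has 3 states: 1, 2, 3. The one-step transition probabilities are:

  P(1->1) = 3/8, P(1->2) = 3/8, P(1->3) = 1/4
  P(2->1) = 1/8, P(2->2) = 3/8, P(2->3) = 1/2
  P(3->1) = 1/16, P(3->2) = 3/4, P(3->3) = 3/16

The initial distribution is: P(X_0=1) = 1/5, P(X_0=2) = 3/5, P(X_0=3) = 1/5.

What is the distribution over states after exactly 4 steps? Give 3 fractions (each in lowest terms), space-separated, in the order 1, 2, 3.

Answer: 45013/327680 83493/163840 115681/327680

Derivation:
Propagating the distribution step by step (d_{t+1} = d_t * P):
d_0 = (1=1/5, 2=3/5, 3=1/5)
  d_1[1] = 1/5*3/8 + 3/5*1/8 + 1/5*1/16 = 13/80
  d_1[2] = 1/5*3/8 + 3/5*3/8 + 1/5*3/4 = 9/20
  d_1[3] = 1/5*1/4 + 3/5*1/2 + 1/5*3/16 = 31/80
d_1 = (1=13/80, 2=9/20, 3=31/80)
  d_2[1] = 13/80*3/8 + 9/20*1/8 + 31/80*1/16 = 181/1280
  d_2[2] = 13/80*3/8 + 9/20*3/8 + 31/80*3/4 = 333/640
  d_2[3] = 13/80*1/4 + 9/20*1/2 + 31/80*3/16 = 433/1280
d_2 = (1=181/1280, 2=333/640, 3=433/1280)
  d_3[1] = 181/1280*3/8 + 333/640*1/8 + 433/1280*1/16 = 2851/20480
  d_3[2] = 181/1280*3/8 + 333/640*3/8 + 433/1280*3/4 = 5139/10240
  d_3[3] = 181/1280*1/4 + 333/640*1/2 + 433/1280*3/16 = 7351/20480
d_3 = (1=2851/20480, 2=5139/10240, 3=7351/20480)
  d_4[1] = 2851/20480*3/8 + 5139/10240*1/8 + 7351/20480*1/16 = 45013/327680
  d_4[2] = 2851/20480*3/8 + 5139/10240*3/8 + 7351/20480*3/4 = 83493/163840
  d_4[3] = 2851/20480*1/4 + 5139/10240*1/2 + 7351/20480*3/16 = 115681/327680
d_4 = (1=45013/327680, 2=83493/163840, 3=115681/327680)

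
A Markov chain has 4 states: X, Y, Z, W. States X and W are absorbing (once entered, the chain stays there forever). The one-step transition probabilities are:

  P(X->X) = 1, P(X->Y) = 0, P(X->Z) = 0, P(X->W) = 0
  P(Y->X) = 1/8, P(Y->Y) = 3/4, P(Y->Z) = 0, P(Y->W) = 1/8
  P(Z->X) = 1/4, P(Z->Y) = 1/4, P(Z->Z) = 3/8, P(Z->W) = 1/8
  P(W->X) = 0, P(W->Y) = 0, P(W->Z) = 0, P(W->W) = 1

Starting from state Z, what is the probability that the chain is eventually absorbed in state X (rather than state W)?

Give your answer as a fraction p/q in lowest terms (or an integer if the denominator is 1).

Let a_i = P(absorbed in X | start in state i).
Boundary conditions: a_X = 1, a_W = 0.
For each transient state i, a_i = sum_j P(i->j) * a_j:
  a_Y = 1/8*a_X + 3/4*a_Y + 0*a_Z + 1/8*a_W
  a_Z = 1/4*a_X + 1/4*a_Y + 3/8*a_Z + 1/8*a_W

Substituting a_X = 1 and a_W = 0, rearrange to (I - Q) a = r where r[i] = P(i -> X):
  [1/4, 0] . (a_Y, a_Z) = 1/8
  [-1/4, 5/8] . (a_Y, a_Z) = 1/4

Solving yields:
  a_Y = 1/2
  a_Z = 3/5

Starting state is Z, so the absorption probability is a_Z = 3/5.

Answer: 3/5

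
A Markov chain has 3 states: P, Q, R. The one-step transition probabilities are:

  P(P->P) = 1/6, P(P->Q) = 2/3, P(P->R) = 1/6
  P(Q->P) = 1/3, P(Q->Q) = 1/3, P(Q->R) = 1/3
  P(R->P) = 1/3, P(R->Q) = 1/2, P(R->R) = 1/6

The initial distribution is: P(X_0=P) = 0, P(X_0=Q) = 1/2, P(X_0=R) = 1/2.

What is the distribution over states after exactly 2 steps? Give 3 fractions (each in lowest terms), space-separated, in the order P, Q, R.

Answer: 5/18 35/72 17/72

Derivation:
Propagating the distribution step by step (d_{t+1} = d_t * P):
d_0 = (P=0, Q=1/2, R=1/2)
  d_1[P] = 0*1/6 + 1/2*1/3 + 1/2*1/3 = 1/3
  d_1[Q] = 0*2/3 + 1/2*1/3 + 1/2*1/2 = 5/12
  d_1[R] = 0*1/6 + 1/2*1/3 + 1/2*1/6 = 1/4
d_1 = (P=1/3, Q=5/12, R=1/4)
  d_2[P] = 1/3*1/6 + 5/12*1/3 + 1/4*1/3 = 5/18
  d_2[Q] = 1/3*2/3 + 5/12*1/3 + 1/4*1/2 = 35/72
  d_2[R] = 1/3*1/6 + 5/12*1/3 + 1/4*1/6 = 17/72
d_2 = (P=5/18, Q=35/72, R=17/72)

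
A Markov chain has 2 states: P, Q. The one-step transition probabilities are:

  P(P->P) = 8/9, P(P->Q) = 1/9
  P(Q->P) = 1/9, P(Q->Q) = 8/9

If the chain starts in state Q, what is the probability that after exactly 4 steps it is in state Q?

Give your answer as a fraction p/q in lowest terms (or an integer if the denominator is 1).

Computing P^4 by repeated multiplication:
P^1 =
  P: [8/9, 1/9]
  Q: [1/9, 8/9]
P^2 =
  P: [65/81, 16/81]
  Q: [16/81, 65/81]
P^3 =
  P: [536/729, 193/729]
  Q: [193/729, 536/729]
P^4 =
  P: [4481/6561, 2080/6561]
  Q: [2080/6561, 4481/6561]

(P^4)[Q -> Q] = 4481/6561

Answer: 4481/6561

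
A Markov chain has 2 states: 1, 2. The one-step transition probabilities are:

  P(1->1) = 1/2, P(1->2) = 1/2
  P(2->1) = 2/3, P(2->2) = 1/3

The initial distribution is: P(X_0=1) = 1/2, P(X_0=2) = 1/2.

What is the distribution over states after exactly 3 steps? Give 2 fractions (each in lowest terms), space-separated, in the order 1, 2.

Propagating the distribution step by step (d_{t+1} = d_t * P):
d_0 = (1=1/2, 2=1/2)
  d_1[1] = 1/2*1/2 + 1/2*2/3 = 7/12
  d_1[2] = 1/2*1/2 + 1/2*1/3 = 5/12
d_1 = (1=7/12, 2=5/12)
  d_2[1] = 7/12*1/2 + 5/12*2/3 = 41/72
  d_2[2] = 7/12*1/2 + 5/12*1/3 = 31/72
d_2 = (1=41/72, 2=31/72)
  d_3[1] = 41/72*1/2 + 31/72*2/3 = 247/432
  d_3[2] = 41/72*1/2 + 31/72*1/3 = 185/432
d_3 = (1=247/432, 2=185/432)

Answer: 247/432 185/432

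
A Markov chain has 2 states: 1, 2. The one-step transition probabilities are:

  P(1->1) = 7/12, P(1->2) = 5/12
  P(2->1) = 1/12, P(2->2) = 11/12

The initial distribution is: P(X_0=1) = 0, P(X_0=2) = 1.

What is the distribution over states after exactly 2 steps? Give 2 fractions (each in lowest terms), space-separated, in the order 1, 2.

Answer: 1/8 7/8

Derivation:
Propagating the distribution step by step (d_{t+1} = d_t * P):
d_0 = (1=0, 2=1)
  d_1[1] = 0*7/12 + 1*1/12 = 1/12
  d_1[2] = 0*5/12 + 1*11/12 = 11/12
d_1 = (1=1/12, 2=11/12)
  d_2[1] = 1/12*7/12 + 11/12*1/12 = 1/8
  d_2[2] = 1/12*5/12 + 11/12*11/12 = 7/8
d_2 = (1=1/8, 2=7/8)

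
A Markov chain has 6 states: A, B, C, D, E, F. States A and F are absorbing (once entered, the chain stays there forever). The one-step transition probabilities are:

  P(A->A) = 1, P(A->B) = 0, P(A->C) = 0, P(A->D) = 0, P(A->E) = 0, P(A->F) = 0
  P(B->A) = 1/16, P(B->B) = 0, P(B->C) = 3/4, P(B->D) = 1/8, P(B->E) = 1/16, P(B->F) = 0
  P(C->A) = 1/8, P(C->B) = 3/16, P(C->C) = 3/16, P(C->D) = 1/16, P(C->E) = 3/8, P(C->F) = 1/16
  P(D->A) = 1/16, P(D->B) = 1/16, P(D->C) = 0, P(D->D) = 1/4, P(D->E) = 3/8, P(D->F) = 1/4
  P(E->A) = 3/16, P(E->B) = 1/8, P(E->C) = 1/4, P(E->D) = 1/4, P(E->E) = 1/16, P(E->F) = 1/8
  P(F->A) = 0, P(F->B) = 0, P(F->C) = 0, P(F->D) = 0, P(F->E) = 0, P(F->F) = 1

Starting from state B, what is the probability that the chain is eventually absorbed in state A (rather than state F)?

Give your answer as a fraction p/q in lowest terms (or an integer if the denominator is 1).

Answer: 5131/9095

Derivation:
Let a_i = P(absorbed in A | start in state i).
Boundary conditions: a_A = 1, a_F = 0.
For each transient state i, a_i = sum_j P(i->j) * a_j:
  a_B = 1/16*a_A + 0*a_B + 3/4*a_C + 1/8*a_D + 1/16*a_E + 0*a_F
  a_C = 1/8*a_A + 3/16*a_B + 3/16*a_C + 1/16*a_D + 3/8*a_E + 1/16*a_F
  a_D = 1/16*a_A + 1/16*a_B + 0*a_C + 1/4*a_D + 3/8*a_E + 1/4*a_F
  a_E = 3/16*a_A + 1/8*a_B + 1/4*a_C + 1/4*a_D + 1/16*a_E + 1/8*a_F

Substituting a_A = 1 and a_F = 0, rearrange to (I - Q) a = r where r[i] = P(i -> A):
  [1, -3/4, -1/8, -1/16] . (a_B, a_C, a_D, a_E) = 1/16
  [-3/16, 13/16, -1/16, -3/8] . (a_B, a_C, a_D, a_E) = 1/8
  [-1/16, 0, 3/4, -3/8] . (a_B, a_C, a_D, a_E) = 1/16
  [-1/8, -1/4, -1/4, 15/16] . (a_B, a_C, a_D, a_E) = 3/16

Solving yields:
  a_B = 5131/9095
  a_C = 299/535
  a_D = 3594/9095
  a_E = 4817/9095

Starting state is B, so the absorption probability is a_B = 5131/9095.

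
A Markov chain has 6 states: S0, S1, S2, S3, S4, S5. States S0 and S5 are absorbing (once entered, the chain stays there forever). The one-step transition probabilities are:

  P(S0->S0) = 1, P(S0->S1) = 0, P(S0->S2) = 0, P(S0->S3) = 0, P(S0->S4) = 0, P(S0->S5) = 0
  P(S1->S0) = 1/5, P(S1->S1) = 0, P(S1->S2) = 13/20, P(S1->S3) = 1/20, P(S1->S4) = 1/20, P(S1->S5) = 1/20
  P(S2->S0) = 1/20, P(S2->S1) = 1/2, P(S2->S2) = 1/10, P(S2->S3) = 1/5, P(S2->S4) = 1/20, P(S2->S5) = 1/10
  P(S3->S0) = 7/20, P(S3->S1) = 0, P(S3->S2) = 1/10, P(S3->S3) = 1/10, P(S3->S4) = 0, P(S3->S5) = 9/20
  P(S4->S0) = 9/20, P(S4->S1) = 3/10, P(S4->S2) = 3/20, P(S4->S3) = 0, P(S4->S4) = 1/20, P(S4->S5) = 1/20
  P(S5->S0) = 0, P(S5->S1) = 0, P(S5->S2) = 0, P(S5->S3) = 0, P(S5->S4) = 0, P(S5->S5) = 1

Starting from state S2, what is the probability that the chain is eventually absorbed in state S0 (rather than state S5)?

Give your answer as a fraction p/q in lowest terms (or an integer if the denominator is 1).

Let a_i = P(absorbed in S0 | start in state i).
Boundary conditions: a_S0 = 1, a_S5 = 0.
For each transient state i, a_i = sum_j P(i->j) * a_j:
  a_S1 = 1/5*a_S0 + 0*a_S1 + 13/20*a_S2 + 1/20*a_S3 + 1/20*a_S4 + 1/20*a_S5
  a_S2 = 1/20*a_S0 + 1/2*a_S1 + 1/10*a_S2 + 1/5*a_S3 + 1/20*a_S4 + 1/10*a_S5
  a_S3 = 7/20*a_S0 + 0*a_S1 + 1/10*a_S2 + 1/10*a_S3 + 0*a_S4 + 9/20*a_S5
  a_S4 = 9/20*a_S0 + 3/10*a_S1 + 3/20*a_S2 + 0*a_S3 + 1/20*a_S4 + 1/20*a_S5

Substituting a_S0 = 1 and a_S5 = 0, rearrange to (I - Q) a = r where r[i] = P(i -> S0):
  [1, -13/20, -1/20, -1/20] . (a_S1, a_S2, a_S3, a_S4) = 1/5
  [-1/2, 9/10, -1/5, -1/20] . (a_S1, a_S2, a_S3, a_S4) = 1/20
  [0, -1/10, 9/10, 0] . (a_S1, a_S2, a_S3, a_S4) = 7/20
  [-3/10, -3/20, 0, 19/20] . (a_S1, a_S2, a_S3, a_S4) = 9/20

Solving yields:
  a_S1 = 6097/10044
  a_S2 = 149/279
  a_S3 = 2251/5022
  a_S4 = 1255/1674

Starting state is S2, so the absorption probability is a_S2 = 149/279.

Answer: 149/279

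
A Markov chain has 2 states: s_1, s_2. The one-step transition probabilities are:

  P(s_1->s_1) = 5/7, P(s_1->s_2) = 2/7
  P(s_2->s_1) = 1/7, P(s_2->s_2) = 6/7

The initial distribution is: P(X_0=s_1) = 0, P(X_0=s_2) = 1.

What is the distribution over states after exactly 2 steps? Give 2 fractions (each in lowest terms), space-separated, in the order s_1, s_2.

Propagating the distribution step by step (d_{t+1} = d_t * P):
d_0 = (s_1=0, s_2=1)
  d_1[s_1] = 0*5/7 + 1*1/7 = 1/7
  d_1[s_2] = 0*2/7 + 1*6/7 = 6/7
d_1 = (s_1=1/7, s_2=6/7)
  d_2[s_1] = 1/7*5/7 + 6/7*1/7 = 11/49
  d_2[s_2] = 1/7*2/7 + 6/7*6/7 = 38/49
d_2 = (s_1=11/49, s_2=38/49)

Answer: 11/49 38/49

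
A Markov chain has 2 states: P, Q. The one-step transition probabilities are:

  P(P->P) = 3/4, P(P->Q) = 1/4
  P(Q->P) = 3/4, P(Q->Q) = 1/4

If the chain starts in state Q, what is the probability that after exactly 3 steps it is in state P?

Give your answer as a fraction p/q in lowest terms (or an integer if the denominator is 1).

Computing P^3 by repeated multiplication:
P^1 =
  P: [3/4, 1/4]
  Q: [3/4, 1/4]
P^2 =
  P: [3/4, 1/4]
  Q: [3/4, 1/4]
P^3 =
  P: [3/4, 1/4]
  Q: [3/4, 1/4]

(P^3)[Q -> P] = 3/4

Answer: 3/4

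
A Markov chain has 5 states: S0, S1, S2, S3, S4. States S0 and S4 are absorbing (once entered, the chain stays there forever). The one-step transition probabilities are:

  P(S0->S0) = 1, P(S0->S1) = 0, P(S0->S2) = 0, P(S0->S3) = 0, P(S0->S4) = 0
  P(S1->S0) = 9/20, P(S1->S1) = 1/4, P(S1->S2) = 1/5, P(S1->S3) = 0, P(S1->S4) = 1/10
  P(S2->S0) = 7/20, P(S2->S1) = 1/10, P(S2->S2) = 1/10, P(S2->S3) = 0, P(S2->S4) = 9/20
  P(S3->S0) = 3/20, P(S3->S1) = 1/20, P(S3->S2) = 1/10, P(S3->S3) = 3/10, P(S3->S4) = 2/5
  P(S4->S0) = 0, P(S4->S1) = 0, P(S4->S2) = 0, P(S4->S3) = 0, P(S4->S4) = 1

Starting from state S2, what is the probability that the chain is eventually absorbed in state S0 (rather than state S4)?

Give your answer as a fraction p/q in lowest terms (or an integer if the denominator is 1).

Answer: 123/262

Derivation:
Let a_i = P(absorbed in S0 | start in state i).
Boundary conditions: a_S0 = 1, a_S4 = 0.
For each transient state i, a_i = sum_j P(i->j) * a_j:
  a_S1 = 9/20*a_S0 + 1/4*a_S1 + 1/5*a_S2 + 0*a_S3 + 1/10*a_S4
  a_S2 = 7/20*a_S0 + 1/10*a_S1 + 1/10*a_S2 + 0*a_S3 + 9/20*a_S4
  a_S3 = 3/20*a_S0 + 1/20*a_S1 + 1/10*a_S2 + 3/10*a_S3 + 2/5*a_S4

Substituting a_S0 = 1 and a_S4 = 0, rearrange to (I - Q) a = r where r[i] = P(i -> S0):
  [3/4, -1/5, 0] . (a_S1, a_S2, a_S3) = 9/20
  [-1/10, 9/10, 0] . (a_S1, a_S2, a_S3) = 7/20
  [-1/20, -1/10, 7/10] . (a_S1, a_S2, a_S3) = 3/20

Solving yields:
  a_S1 = 95/131
  a_S2 = 123/262
  a_S3 = 611/1834

Starting state is S2, so the absorption probability is a_S2 = 123/262.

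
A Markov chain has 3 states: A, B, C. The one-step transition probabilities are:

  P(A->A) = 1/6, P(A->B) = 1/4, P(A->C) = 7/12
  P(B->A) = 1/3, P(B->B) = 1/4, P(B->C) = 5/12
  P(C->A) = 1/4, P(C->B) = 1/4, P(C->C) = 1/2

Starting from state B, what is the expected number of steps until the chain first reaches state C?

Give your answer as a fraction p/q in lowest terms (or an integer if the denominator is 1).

Let h_i = expected steps to first reach C from state i.
Boundary: h_C = 0.
First-step equations for the other states:
  h_A = 1 + 1/6*h_A + 1/4*h_B + 7/12*h_C
  h_B = 1 + 1/3*h_A + 1/4*h_B + 5/12*h_C

Substituting h_C = 0 and rearranging gives the linear system (I - Q) h = 1:
  [5/6, -1/4] . (h_A, h_B) = 1
  [-1/3, 3/4] . (h_A, h_B) = 1

Solving yields:
  h_A = 24/13
  h_B = 28/13

Starting state is B, so the expected hitting time is h_B = 28/13.

Answer: 28/13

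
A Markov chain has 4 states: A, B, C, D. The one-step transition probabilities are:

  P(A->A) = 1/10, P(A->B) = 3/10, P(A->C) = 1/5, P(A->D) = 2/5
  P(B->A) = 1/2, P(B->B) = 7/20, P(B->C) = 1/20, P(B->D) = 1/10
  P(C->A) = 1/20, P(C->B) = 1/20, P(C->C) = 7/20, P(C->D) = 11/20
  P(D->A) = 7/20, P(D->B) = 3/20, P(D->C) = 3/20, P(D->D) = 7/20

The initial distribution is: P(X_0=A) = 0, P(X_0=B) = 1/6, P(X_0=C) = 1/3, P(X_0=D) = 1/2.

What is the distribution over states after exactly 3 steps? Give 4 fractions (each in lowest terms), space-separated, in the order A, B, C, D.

Answer: 2101/8000 3327/16000 2877/16000 2797/8000

Derivation:
Propagating the distribution step by step (d_{t+1} = d_t * P):
d_0 = (A=0, B=1/6, C=1/3, D=1/2)
  d_1[A] = 0*1/10 + 1/6*1/2 + 1/3*1/20 + 1/2*7/20 = 11/40
  d_1[B] = 0*3/10 + 1/6*7/20 + 1/3*1/20 + 1/2*3/20 = 3/20
  d_1[C] = 0*1/5 + 1/6*1/20 + 1/3*7/20 + 1/2*3/20 = 1/5
  d_1[D] = 0*2/5 + 1/6*1/10 + 1/3*11/20 + 1/2*7/20 = 3/8
d_1 = (A=11/40, B=3/20, C=1/5, D=3/8)
  d_2[A] = 11/40*1/10 + 3/20*1/2 + 1/5*1/20 + 3/8*7/20 = 39/160
  d_2[B] = 11/40*3/10 + 3/20*7/20 + 1/5*1/20 + 3/8*3/20 = 161/800
  d_2[C] = 11/40*1/5 + 3/20*1/20 + 1/5*7/20 + 3/8*3/20 = 151/800
  d_2[D] = 11/40*2/5 + 3/20*1/10 + 1/5*11/20 + 3/8*7/20 = 293/800
d_2 = (A=39/160, B=161/800, C=151/800, D=293/800)
  d_3[A] = 39/160*1/10 + 161/800*1/2 + 151/800*1/20 + 293/800*7/20 = 2101/8000
  d_3[B] = 39/160*3/10 + 161/800*7/20 + 151/800*1/20 + 293/800*3/20 = 3327/16000
  d_3[C] = 39/160*1/5 + 161/800*1/20 + 151/800*7/20 + 293/800*3/20 = 2877/16000
  d_3[D] = 39/160*2/5 + 161/800*1/10 + 151/800*11/20 + 293/800*7/20 = 2797/8000
d_3 = (A=2101/8000, B=3327/16000, C=2877/16000, D=2797/8000)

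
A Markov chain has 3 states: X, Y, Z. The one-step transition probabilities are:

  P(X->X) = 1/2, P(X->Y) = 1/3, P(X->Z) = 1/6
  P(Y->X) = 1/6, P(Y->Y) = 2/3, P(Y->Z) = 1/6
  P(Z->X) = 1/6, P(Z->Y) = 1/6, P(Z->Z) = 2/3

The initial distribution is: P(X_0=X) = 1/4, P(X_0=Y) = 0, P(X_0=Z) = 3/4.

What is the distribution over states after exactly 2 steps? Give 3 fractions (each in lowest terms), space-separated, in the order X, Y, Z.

Answer: 1/4 5/16 7/16

Derivation:
Propagating the distribution step by step (d_{t+1} = d_t * P):
d_0 = (X=1/4, Y=0, Z=3/4)
  d_1[X] = 1/4*1/2 + 0*1/6 + 3/4*1/6 = 1/4
  d_1[Y] = 1/4*1/3 + 0*2/3 + 3/4*1/6 = 5/24
  d_1[Z] = 1/4*1/6 + 0*1/6 + 3/4*2/3 = 13/24
d_1 = (X=1/4, Y=5/24, Z=13/24)
  d_2[X] = 1/4*1/2 + 5/24*1/6 + 13/24*1/6 = 1/4
  d_2[Y] = 1/4*1/3 + 5/24*2/3 + 13/24*1/6 = 5/16
  d_2[Z] = 1/4*1/6 + 5/24*1/6 + 13/24*2/3 = 7/16
d_2 = (X=1/4, Y=5/16, Z=7/16)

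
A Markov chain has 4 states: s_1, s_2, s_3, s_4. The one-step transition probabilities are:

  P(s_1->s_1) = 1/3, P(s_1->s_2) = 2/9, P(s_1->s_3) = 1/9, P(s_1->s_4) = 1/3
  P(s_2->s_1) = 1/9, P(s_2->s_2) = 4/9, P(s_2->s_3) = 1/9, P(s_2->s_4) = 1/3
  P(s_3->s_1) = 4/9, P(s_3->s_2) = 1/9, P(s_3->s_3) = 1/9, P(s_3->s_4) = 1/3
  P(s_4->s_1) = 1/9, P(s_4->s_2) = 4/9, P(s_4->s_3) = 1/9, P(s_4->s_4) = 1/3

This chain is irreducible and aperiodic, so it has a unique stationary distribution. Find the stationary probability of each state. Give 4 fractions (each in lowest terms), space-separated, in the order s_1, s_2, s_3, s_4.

Answer: 4/21 23/63 1/9 1/3

Derivation:
The stationary distribution satisfies pi = pi * P, i.e.:
  pi_s_1 = 1/3*pi_s_1 + 1/9*pi_s_2 + 4/9*pi_s_3 + 1/9*pi_s_4
  pi_s_2 = 2/9*pi_s_1 + 4/9*pi_s_2 + 1/9*pi_s_3 + 4/9*pi_s_4
  pi_s_3 = 1/9*pi_s_1 + 1/9*pi_s_2 + 1/9*pi_s_3 + 1/9*pi_s_4
  pi_s_4 = 1/3*pi_s_1 + 1/3*pi_s_2 + 1/3*pi_s_3 + 1/3*pi_s_4
with normalization: pi_s_1 + pi_s_2 + pi_s_3 + pi_s_4 = 1.

Using the first 3 balance equations plus normalization, the linear system A*pi = b is:
  [-2/3, 1/9, 4/9, 1/9] . pi = 0
  [2/9, -5/9, 1/9, 4/9] . pi = 0
  [1/9, 1/9, -8/9, 1/9] . pi = 0
  [1, 1, 1, 1] . pi = 1

Solving yields:
  pi_s_1 = 4/21
  pi_s_2 = 23/63
  pi_s_3 = 1/9
  pi_s_4 = 1/3

Verification (pi * P):
  4/21*1/3 + 23/63*1/9 + 1/9*4/9 + 1/3*1/9 = 4/21 = pi_s_1  (ok)
  4/21*2/9 + 23/63*4/9 + 1/9*1/9 + 1/3*4/9 = 23/63 = pi_s_2  (ok)
  4/21*1/9 + 23/63*1/9 + 1/9*1/9 + 1/3*1/9 = 1/9 = pi_s_3  (ok)
  4/21*1/3 + 23/63*1/3 + 1/9*1/3 + 1/3*1/3 = 1/3 = pi_s_4  (ok)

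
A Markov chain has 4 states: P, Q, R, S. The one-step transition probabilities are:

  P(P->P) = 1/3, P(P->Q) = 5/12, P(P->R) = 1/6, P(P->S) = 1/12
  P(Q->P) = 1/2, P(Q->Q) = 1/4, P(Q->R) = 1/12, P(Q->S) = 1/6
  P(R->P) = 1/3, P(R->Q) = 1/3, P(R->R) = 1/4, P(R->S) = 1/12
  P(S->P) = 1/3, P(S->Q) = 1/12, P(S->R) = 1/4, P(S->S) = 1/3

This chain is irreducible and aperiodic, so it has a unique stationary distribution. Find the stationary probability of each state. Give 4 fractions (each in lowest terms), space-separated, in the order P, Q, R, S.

Answer: 91/237 24/79 119/711 103/711

Derivation:
The stationary distribution satisfies pi = pi * P, i.e.:
  pi_P = 1/3*pi_P + 1/2*pi_Q + 1/3*pi_R + 1/3*pi_S
  pi_Q = 5/12*pi_P + 1/4*pi_Q + 1/3*pi_R + 1/12*pi_S
  pi_R = 1/6*pi_P + 1/12*pi_Q + 1/4*pi_R + 1/4*pi_S
  pi_S = 1/12*pi_P + 1/6*pi_Q + 1/12*pi_R + 1/3*pi_S
with normalization: pi_P + pi_Q + pi_R + pi_S = 1.

Using the first 3 balance equations plus normalization, the linear system A*pi = b is:
  [-2/3, 1/2, 1/3, 1/3] . pi = 0
  [5/12, -3/4, 1/3, 1/12] . pi = 0
  [1/6, 1/12, -3/4, 1/4] . pi = 0
  [1, 1, 1, 1] . pi = 1

Solving yields:
  pi_P = 91/237
  pi_Q = 24/79
  pi_R = 119/711
  pi_S = 103/711

Verification (pi * P):
  91/237*1/3 + 24/79*1/2 + 119/711*1/3 + 103/711*1/3 = 91/237 = pi_P  (ok)
  91/237*5/12 + 24/79*1/4 + 119/711*1/3 + 103/711*1/12 = 24/79 = pi_Q  (ok)
  91/237*1/6 + 24/79*1/12 + 119/711*1/4 + 103/711*1/4 = 119/711 = pi_R  (ok)
  91/237*1/12 + 24/79*1/6 + 119/711*1/12 + 103/711*1/3 = 103/711 = pi_S  (ok)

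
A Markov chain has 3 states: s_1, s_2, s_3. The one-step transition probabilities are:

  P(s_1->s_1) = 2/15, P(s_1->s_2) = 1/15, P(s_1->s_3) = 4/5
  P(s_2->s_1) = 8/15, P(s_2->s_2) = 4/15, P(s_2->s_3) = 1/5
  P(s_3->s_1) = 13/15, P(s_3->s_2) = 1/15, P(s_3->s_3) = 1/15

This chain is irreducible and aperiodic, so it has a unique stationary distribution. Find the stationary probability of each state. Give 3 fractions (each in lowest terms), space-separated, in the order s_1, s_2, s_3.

Answer: 151/312 1/12 45/104

Derivation:
The stationary distribution satisfies pi = pi * P, i.e.:
  pi_s_1 = 2/15*pi_s_1 + 8/15*pi_s_2 + 13/15*pi_s_3
  pi_s_2 = 1/15*pi_s_1 + 4/15*pi_s_2 + 1/15*pi_s_3
  pi_s_3 = 4/5*pi_s_1 + 1/5*pi_s_2 + 1/15*pi_s_3
with normalization: pi_s_1 + pi_s_2 + pi_s_3 = 1.

Using the first 2 balance equations plus normalization, the linear system A*pi = b is:
  [-13/15, 8/15, 13/15] . pi = 0
  [1/15, -11/15, 1/15] . pi = 0
  [1, 1, 1] . pi = 1

Solving yields:
  pi_s_1 = 151/312
  pi_s_2 = 1/12
  pi_s_3 = 45/104

Verification (pi * P):
  151/312*2/15 + 1/12*8/15 + 45/104*13/15 = 151/312 = pi_s_1  (ok)
  151/312*1/15 + 1/12*4/15 + 45/104*1/15 = 1/12 = pi_s_2  (ok)
  151/312*4/5 + 1/12*1/5 + 45/104*1/15 = 45/104 = pi_s_3  (ok)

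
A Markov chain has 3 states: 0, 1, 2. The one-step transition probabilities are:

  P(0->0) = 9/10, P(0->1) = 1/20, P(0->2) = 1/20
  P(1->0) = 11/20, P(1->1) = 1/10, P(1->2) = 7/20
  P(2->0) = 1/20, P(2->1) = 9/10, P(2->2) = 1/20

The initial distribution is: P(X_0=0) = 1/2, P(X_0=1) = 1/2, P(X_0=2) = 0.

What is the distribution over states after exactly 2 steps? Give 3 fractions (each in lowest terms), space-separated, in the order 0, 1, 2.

Propagating the distribution step by step (d_{t+1} = d_t * P):
d_0 = (0=1/2, 1=1/2, 2=0)
  d_1[0] = 1/2*9/10 + 1/2*11/20 + 0*1/20 = 29/40
  d_1[1] = 1/2*1/20 + 1/2*1/10 + 0*9/10 = 3/40
  d_1[2] = 1/2*1/20 + 1/2*7/20 + 0*1/20 = 1/5
d_1 = (0=29/40, 1=3/40, 2=1/5)
  d_2[0] = 29/40*9/10 + 3/40*11/20 + 1/5*1/20 = 563/800
  d_2[1] = 29/40*1/20 + 3/40*1/10 + 1/5*9/10 = 179/800
  d_2[2] = 29/40*1/20 + 3/40*7/20 + 1/5*1/20 = 29/400
d_2 = (0=563/800, 1=179/800, 2=29/400)

Answer: 563/800 179/800 29/400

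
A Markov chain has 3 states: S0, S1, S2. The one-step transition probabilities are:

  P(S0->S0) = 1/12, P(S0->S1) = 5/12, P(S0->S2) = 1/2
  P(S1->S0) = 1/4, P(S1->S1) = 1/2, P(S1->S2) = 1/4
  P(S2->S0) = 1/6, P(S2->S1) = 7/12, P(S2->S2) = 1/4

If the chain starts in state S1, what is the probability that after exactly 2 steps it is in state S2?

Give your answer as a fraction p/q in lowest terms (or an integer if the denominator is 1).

Computing P^2 by repeated multiplication:
P^1 =
  S0: [1/12, 5/12, 1/2]
  S1: [1/4, 1/2, 1/4]
  S2: [1/6, 7/12, 1/4]
P^2 =
  S0: [7/36, 77/144, 13/48]
  S1: [3/16, 1/2, 5/16]
  S2: [29/144, 73/144, 7/24]

(P^2)[S1 -> S2] = 5/16

Answer: 5/16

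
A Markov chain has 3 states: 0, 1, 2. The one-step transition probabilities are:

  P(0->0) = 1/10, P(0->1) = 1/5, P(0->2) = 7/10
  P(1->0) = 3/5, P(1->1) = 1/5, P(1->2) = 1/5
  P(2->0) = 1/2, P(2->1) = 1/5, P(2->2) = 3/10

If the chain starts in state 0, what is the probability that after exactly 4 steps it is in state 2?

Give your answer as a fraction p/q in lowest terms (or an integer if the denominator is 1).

Answer: 257/625

Derivation:
Computing P^4 by repeated multiplication:
P^1 =
  0: [1/10, 1/5, 7/10]
  1: [3/5, 1/5, 1/5]
  2: [1/2, 1/5, 3/10]
P^2 =
  0: [12/25, 1/5, 8/25]
  1: [7/25, 1/5, 13/25]
  2: [8/25, 1/5, 12/25]
P^3 =
  0: [41/125, 1/5, 59/125]
  1: [51/125, 1/5, 49/125]
  2: [49/125, 1/5, 51/125]
P^4 =
  0: [243/625, 1/5, 257/625]
  1: [223/625, 1/5, 277/625]
  2: [227/625, 1/5, 273/625]

(P^4)[0 -> 2] = 257/625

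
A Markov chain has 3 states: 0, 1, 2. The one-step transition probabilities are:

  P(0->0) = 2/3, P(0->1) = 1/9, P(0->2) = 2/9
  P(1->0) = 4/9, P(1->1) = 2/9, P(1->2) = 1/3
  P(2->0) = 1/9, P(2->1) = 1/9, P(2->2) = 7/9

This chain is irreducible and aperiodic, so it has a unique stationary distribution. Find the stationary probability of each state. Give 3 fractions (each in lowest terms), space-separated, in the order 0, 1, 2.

The stationary distribution satisfies pi = pi * P, i.e.:
  pi_0 = 2/3*pi_0 + 4/9*pi_1 + 1/9*pi_2
  pi_1 = 1/9*pi_0 + 2/9*pi_1 + 1/9*pi_2
  pi_2 = 2/9*pi_0 + 1/3*pi_1 + 7/9*pi_2
with normalization: pi_0 + pi_1 + pi_2 = 1.

Using the first 2 balance equations plus normalization, the linear system A*pi = b is:
  [-1/3, 4/9, 1/9] . pi = 0
  [1/9, -7/9, 1/9] . pi = 0
  [1, 1, 1] . pi = 1

Solving yields:
  pi_0 = 11/32
  pi_1 = 1/8
  pi_2 = 17/32

Verification (pi * P):
  11/32*2/3 + 1/8*4/9 + 17/32*1/9 = 11/32 = pi_0  (ok)
  11/32*1/9 + 1/8*2/9 + 17/32*1/9 = 1/8 = pi_1  (ok)
  11/32*2/9 + 1/8*1/3 + 17/32*7/9 = 17/32 = pi_2  (ok)

Answer: 11/32 1/8 17/32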